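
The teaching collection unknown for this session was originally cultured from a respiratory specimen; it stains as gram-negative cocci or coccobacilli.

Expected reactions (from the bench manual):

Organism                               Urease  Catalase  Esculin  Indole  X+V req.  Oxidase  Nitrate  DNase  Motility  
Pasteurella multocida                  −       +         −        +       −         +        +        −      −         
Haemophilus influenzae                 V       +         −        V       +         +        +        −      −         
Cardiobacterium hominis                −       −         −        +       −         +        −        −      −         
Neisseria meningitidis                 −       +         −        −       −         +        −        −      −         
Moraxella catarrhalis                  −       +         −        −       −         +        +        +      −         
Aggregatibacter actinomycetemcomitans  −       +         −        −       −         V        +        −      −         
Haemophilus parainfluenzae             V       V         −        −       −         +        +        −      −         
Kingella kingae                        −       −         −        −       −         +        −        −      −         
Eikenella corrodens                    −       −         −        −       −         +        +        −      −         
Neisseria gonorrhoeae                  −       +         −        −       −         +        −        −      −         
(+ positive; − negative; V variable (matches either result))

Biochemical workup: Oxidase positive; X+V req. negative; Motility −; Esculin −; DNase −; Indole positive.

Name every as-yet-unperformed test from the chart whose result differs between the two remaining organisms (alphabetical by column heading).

Catalase, Nitrate

DNase −: excludes Moraxella catarrhalis — 9 left.
Motility −: all 9 remaining candidates are consistent.
Oxidase +: all 9 remaining candidates are consistent.
Indole +: excludes 6 organisms — 3 left.
Esculin −: all 3 remaining candidates are consistent.
X+V req. −: excludes Haemophilus influenzae — 2 left.
Two candidates remain: Cardiobacterium hominis and Pasteurella multocida.
  Urease: − vs − — same for both, does not separate.
  Catalase: Cardiobacterium hominis −, Pasteurella multocida + — discriminates.
  Nitrate: Cardiobacterium hominis −, Pasteurella multocida + — discriminates.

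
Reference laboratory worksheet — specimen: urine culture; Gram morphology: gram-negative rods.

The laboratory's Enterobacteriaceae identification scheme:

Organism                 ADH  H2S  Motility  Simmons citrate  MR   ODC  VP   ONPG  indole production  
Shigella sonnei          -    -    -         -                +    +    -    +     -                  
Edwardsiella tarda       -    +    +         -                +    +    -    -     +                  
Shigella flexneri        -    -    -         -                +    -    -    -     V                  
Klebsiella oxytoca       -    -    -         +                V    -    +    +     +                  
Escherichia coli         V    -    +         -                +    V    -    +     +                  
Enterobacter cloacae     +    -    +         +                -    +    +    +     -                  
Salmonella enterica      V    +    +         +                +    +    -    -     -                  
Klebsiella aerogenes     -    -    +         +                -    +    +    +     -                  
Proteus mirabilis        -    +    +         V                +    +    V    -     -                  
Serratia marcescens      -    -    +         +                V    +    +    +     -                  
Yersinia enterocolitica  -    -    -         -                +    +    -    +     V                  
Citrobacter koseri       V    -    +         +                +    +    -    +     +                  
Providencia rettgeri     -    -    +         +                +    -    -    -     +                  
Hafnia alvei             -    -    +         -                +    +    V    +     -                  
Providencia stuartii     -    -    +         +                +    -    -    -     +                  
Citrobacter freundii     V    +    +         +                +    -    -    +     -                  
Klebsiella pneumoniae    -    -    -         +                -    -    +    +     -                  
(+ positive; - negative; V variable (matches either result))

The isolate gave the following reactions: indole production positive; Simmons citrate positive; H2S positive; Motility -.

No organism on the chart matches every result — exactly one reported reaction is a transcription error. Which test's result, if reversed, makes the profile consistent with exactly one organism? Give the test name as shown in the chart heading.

H2S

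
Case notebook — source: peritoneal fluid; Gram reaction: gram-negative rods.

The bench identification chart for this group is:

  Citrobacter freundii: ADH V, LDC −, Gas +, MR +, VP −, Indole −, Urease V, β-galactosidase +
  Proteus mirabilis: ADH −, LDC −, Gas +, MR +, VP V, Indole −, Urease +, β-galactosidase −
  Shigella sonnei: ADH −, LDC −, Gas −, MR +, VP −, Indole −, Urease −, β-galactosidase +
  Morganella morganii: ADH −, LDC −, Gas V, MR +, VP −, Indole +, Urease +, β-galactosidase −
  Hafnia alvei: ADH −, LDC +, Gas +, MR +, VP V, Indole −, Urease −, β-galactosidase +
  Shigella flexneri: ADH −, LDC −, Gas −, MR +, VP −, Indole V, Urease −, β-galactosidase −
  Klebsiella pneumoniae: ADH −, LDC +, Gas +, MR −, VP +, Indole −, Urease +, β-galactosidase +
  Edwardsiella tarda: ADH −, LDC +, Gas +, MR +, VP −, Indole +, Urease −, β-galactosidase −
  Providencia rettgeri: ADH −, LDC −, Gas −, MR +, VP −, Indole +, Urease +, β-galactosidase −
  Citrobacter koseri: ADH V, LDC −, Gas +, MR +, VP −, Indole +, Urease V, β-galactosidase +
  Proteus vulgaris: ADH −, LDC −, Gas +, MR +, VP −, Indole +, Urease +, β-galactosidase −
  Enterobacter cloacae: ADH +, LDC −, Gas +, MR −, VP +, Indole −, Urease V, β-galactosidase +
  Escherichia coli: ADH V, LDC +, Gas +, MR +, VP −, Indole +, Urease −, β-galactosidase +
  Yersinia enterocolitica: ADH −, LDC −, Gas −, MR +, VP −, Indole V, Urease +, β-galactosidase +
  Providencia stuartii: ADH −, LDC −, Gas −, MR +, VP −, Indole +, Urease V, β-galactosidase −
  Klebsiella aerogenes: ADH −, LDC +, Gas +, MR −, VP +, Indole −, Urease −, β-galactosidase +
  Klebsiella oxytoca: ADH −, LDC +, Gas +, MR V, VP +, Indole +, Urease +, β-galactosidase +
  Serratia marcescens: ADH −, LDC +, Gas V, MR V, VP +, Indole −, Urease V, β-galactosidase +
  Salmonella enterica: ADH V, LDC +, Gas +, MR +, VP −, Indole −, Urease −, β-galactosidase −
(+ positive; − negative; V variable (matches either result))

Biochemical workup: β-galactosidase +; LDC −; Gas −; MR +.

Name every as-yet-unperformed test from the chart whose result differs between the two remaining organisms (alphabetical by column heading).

Gas −: excludes 12 organisms — 7 left.
MR +: all 7 remaining candidates are consistent.
β-galactosidase +: excludes Morganella morganii, Shigella flexneri, Providencia rettgeri, Providencia stuartii — 3 left.
LDC −: excludes Serratia marcescens — 2 left.
Two candidates remain: Shigella sonnei and Yersinia enterocolitica.
  ADH: − vs − — same for both, does not separate.
  VP: − vs − — same for both, does not separate.
  Indole: − vs V — variable for at least one, does not separate.
  Urease: Shigella sonnei −, Yersinia enterocolitica + — discriminates.

Urease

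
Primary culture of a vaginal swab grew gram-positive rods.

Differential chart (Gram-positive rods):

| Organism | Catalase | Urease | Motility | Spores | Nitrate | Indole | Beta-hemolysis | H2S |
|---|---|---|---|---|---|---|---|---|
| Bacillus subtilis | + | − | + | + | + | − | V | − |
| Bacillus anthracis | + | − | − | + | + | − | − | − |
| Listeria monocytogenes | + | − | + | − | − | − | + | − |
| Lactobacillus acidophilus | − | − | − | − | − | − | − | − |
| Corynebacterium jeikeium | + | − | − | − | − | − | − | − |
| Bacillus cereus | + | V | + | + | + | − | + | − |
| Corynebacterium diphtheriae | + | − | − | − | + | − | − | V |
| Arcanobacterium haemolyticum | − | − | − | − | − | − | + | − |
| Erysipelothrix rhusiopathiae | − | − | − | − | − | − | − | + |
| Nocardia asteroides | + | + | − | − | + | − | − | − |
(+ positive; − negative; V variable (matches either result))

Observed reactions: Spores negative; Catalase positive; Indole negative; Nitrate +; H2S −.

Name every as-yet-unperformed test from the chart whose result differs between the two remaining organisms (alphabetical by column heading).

Indole −: all 10 remaining candidates are consistent.
H2S −: excludes Erysipelothrix rhusiopathiae — 9 left.
Catalase +: excludes Lactobacillus acidophilus, Arcanobacterium haemolyticum — 7 left.
Nitrate +: excludes Listeria monocytogenes, Corynebacterium jeikeium — 5 left.
Spores −: excludes Bacillus subtilis, Bacillus anthracis, Bacillus cereus — 2 left.
Two candidates remain: Corynebacterium diphtheriae and Nocardia asteroides.
  Urease: Corynebacterium diphtheriae −, Nocardia asteroides + — discriminates.
  Motility: − vs − — same for both, does not separate.
  Beta-hemolysis: − vs − — same for both, does not separate.

Urease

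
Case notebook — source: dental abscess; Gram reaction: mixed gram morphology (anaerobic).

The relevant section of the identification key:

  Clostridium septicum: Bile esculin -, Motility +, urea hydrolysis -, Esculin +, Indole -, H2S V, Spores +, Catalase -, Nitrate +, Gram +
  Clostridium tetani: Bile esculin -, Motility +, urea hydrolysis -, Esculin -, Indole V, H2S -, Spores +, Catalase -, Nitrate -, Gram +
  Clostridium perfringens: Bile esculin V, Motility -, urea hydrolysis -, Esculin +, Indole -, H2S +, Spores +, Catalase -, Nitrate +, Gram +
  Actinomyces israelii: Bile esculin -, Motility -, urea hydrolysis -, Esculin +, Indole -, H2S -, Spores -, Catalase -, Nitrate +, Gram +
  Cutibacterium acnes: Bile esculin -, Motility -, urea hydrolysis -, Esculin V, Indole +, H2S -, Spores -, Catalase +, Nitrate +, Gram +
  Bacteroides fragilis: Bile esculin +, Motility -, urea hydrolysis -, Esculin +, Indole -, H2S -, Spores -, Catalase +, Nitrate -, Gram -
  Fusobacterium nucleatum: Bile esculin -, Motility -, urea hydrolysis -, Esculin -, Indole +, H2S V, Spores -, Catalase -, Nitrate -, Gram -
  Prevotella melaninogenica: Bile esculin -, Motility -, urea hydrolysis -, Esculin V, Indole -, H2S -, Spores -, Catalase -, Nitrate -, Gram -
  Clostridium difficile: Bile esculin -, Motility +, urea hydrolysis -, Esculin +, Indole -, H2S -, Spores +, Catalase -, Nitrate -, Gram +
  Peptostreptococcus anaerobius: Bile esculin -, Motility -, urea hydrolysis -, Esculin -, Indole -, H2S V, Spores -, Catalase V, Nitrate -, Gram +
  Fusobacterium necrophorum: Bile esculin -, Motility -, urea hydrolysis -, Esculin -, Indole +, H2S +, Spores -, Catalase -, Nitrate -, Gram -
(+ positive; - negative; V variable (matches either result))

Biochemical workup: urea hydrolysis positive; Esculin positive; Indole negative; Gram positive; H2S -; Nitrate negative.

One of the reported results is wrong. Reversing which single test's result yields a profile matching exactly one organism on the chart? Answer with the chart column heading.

urea hydrolysis

As reported, no row in the chart matches all 6 reactions.
Reversing Gram → still no organism matches.
Reversing Esculin → still no organism matches.
Reversing Indole → still no organism matches.
Reversing H2S → still no organism matches.
Reversing Nitrate → still no organism matches.
Reversing urea hydrolysis (to -) → unique match: Clostridium difficile.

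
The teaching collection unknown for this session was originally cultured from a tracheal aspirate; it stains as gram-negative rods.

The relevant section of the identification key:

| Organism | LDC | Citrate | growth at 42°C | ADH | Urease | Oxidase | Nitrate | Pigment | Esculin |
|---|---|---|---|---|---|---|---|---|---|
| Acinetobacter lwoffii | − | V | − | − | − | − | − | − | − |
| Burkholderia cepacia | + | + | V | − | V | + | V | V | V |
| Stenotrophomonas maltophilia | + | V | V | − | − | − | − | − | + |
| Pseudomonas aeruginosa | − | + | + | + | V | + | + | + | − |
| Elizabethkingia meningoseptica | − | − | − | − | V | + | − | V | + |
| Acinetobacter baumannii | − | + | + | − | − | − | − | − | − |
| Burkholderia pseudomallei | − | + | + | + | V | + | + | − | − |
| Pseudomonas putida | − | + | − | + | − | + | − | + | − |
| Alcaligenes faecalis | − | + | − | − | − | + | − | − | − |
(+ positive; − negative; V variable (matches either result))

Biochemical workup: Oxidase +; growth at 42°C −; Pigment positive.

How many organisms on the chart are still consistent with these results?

3

Pigment +: excludes 5 organisms — 4 left.
growth at 42°C −: excludes Pseudomonas aeruginosa — 3 left.
Oxidase +: all 3 remaining candidates are consistent.
Still consistent: Burkholderia cepacia, Elizabethkingia meningoseptica, Pseudomonas putida.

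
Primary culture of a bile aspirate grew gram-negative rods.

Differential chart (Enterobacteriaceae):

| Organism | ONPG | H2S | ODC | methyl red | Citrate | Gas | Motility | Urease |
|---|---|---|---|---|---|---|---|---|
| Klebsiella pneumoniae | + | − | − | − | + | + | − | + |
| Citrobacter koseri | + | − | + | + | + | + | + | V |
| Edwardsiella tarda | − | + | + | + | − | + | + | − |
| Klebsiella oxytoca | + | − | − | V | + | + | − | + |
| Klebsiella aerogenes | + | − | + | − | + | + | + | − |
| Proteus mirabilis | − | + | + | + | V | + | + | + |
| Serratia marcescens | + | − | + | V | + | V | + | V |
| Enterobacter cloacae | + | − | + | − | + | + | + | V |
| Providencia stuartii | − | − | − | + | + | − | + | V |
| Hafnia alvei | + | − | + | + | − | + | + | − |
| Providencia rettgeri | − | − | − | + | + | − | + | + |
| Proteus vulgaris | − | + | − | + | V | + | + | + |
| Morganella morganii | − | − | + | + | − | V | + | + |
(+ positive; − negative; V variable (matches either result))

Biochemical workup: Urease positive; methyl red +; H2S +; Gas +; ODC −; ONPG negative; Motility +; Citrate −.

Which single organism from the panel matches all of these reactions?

Proteus vulgaris

Urease +: excludes Edwardsiella tarda, Klebsiella aerogenes, Hafnia alvei — 10 left.
Motility +: excludes Klebsiella pneumoniae, Klebsiella oxytoca — 8 left.
Citrate −: excludes 5 organisms — 3 left.
ONPG −: all 3 remaining candidates are consistent.
methyl red +: all 3 remaining candidates are consistent.
ODC −: excludes Proteus mirabilis, Morganella morganii — 1 left.
Gas +: the one remaining candidate is consistent.
H2S +: the one remaining candidate is consistent.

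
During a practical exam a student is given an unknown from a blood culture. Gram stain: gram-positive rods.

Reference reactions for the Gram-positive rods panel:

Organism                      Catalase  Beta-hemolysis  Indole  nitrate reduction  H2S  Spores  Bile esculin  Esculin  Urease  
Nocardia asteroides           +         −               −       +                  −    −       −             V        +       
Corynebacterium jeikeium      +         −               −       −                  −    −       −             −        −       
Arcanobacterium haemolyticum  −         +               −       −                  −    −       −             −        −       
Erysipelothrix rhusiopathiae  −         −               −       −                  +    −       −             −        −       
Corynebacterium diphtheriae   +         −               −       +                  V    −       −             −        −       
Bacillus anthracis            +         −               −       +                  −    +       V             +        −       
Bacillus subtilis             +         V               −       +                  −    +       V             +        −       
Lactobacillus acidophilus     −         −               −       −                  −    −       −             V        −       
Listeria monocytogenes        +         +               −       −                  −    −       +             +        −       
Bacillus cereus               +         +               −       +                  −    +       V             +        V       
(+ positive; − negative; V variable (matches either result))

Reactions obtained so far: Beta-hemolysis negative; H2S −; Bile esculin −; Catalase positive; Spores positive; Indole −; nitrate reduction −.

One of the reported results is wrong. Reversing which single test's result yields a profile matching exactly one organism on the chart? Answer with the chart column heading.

Spores

As reported, no row in the chart matches all 7 reactions.
Reversing Spores (to −) → unique match: Corynebacterium jeikeium.
Reversing Catalase → still no organism matches.
Reversing Bile esculin → still no organism matches.
Reversing Indole → still no organism matches.
Reversing H2S → still no organism matches.
Reversing Beta-hemolysis → still no organism matches.
Reversing nitrate reduction → 2 organisms match (not unique).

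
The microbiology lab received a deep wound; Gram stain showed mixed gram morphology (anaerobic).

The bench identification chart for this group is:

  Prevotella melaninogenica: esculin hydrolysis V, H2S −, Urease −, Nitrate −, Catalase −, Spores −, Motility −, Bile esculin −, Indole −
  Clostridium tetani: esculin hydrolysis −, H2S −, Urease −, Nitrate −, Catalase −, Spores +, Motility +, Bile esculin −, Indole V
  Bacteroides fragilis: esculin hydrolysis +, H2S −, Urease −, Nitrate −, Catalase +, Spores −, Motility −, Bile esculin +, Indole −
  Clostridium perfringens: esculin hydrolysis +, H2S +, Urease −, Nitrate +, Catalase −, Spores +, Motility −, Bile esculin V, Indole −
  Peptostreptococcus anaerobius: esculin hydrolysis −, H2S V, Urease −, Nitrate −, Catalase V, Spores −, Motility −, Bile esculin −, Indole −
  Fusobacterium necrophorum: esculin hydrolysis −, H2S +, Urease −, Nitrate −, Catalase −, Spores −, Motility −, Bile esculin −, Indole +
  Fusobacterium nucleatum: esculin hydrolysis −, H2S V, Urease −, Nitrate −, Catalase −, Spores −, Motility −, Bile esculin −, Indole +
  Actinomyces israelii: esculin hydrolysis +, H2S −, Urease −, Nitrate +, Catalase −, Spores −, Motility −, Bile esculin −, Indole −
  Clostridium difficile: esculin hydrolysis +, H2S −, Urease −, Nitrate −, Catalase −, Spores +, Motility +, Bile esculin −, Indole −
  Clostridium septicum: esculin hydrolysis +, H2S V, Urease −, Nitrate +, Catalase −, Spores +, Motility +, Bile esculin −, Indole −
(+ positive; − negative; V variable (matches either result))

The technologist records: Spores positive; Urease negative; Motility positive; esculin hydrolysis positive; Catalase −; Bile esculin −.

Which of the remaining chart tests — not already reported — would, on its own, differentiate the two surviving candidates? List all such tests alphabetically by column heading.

Spores +: excludes 6 organisms — 4 left.
esculin hydrolysis +: excludes Clostridium tetani — 3 left.
Catalase −: all 3 remaining candidates are consistent.
Bile esculin −: all 3 remaining candidates are consistent.
Urease −: all 3 remaining candidates are consistent.
Motility +: excludes Clostridium perfringens — 2 left.
Two candidates remain: Clostridium difficile and Clostridium septicum.
  H2S: − vs V — variable for at least one, does not separate.
  Nitrate: Clostridium difficile −, Clostridium septicum + — discriminates.
  Indole: − vs − — same for both, does not separate.

Nitrate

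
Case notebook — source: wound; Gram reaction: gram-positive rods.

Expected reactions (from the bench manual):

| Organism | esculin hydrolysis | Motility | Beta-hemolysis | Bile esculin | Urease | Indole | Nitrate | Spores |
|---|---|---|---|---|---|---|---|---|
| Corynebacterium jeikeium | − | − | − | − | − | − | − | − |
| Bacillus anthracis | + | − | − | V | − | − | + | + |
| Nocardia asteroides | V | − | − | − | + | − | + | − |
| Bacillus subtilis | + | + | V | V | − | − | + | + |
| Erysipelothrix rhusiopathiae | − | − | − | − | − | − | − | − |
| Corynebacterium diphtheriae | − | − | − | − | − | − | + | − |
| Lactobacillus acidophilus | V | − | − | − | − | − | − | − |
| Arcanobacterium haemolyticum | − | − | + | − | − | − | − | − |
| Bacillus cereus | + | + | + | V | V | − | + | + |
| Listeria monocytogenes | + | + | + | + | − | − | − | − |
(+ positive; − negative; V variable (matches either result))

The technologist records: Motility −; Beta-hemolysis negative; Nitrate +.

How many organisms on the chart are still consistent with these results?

3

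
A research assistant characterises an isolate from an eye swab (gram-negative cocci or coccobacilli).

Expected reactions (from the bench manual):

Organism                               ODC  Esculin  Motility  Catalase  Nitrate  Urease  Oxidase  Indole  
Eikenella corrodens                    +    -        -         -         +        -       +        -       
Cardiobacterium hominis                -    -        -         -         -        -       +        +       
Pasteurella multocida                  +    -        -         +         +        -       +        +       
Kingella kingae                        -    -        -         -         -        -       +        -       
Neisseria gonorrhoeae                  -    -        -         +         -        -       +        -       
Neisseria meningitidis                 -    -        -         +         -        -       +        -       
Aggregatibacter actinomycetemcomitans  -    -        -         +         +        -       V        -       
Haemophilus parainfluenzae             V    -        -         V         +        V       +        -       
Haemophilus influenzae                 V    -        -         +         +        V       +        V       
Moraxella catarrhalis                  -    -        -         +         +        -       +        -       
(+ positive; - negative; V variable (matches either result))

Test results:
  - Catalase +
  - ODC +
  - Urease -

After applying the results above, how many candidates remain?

3

ODC +: excludes 6 organisms — 4 left.
Urease -: all 4 remaining candidates are consistent.
Catalase +: excludes Eikenella corrodens — 3 left.
Still consistent: Haemophilus influenzae, Haemophilus parainfluenzae, Pasteurella multocida.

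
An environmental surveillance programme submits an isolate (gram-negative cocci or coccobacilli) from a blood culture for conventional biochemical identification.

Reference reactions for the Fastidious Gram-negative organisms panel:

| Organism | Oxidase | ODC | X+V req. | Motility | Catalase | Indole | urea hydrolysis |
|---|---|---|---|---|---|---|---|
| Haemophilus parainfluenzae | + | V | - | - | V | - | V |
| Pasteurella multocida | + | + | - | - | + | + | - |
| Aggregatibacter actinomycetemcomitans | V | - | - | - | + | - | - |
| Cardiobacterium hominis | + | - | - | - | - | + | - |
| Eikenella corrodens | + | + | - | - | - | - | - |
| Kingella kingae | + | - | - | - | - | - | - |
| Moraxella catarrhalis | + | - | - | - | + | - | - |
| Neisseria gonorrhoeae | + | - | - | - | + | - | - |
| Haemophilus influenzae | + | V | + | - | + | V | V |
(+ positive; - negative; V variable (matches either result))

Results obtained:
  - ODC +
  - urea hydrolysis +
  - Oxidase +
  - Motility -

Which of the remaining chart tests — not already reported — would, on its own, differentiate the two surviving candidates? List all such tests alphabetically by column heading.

X+V req.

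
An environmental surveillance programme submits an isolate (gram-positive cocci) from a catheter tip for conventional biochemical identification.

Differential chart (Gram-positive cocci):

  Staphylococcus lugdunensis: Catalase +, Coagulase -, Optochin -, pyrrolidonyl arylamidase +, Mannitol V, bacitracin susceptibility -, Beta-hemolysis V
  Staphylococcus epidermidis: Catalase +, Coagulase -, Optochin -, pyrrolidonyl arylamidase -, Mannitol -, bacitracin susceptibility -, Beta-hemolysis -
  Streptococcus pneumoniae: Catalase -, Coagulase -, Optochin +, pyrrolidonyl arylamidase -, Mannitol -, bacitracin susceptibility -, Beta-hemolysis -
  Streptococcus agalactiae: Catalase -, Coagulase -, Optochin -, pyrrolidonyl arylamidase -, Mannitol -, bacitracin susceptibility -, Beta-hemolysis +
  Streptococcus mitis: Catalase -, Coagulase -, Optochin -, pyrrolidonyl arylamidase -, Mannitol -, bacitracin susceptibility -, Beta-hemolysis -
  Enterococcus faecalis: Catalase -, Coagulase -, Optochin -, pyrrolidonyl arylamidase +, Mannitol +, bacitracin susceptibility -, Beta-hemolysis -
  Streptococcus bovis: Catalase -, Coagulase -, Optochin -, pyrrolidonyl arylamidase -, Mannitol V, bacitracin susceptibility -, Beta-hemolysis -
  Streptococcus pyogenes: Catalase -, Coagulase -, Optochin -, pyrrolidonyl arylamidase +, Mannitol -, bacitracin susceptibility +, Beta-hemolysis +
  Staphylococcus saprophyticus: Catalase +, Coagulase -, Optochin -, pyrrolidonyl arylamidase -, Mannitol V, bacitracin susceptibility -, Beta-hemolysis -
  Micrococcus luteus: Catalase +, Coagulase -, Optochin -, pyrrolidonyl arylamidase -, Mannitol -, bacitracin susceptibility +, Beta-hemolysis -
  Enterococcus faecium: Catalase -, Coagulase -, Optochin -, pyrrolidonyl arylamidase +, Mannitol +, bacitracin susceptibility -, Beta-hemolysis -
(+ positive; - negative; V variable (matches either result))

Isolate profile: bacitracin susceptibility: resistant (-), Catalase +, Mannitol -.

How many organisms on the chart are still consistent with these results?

bacitracin susceptibility -: excludes Streptococcus pyogenes, Micrococcus luteus — 9 left.
Mannitol -: excludes Enterococcus faecalis, Enterococcus faecium — 7 left.
Catalase +: excludes Streptococcus pneumoniae, Streptococcus agalactiae, Streptococcus mitis, Streptococcus bovis — 3 left.
Still consistent: Staphylococcus epidermidis, Staphylococcus lugdunensis, Staphylococcus saprophyticus.

3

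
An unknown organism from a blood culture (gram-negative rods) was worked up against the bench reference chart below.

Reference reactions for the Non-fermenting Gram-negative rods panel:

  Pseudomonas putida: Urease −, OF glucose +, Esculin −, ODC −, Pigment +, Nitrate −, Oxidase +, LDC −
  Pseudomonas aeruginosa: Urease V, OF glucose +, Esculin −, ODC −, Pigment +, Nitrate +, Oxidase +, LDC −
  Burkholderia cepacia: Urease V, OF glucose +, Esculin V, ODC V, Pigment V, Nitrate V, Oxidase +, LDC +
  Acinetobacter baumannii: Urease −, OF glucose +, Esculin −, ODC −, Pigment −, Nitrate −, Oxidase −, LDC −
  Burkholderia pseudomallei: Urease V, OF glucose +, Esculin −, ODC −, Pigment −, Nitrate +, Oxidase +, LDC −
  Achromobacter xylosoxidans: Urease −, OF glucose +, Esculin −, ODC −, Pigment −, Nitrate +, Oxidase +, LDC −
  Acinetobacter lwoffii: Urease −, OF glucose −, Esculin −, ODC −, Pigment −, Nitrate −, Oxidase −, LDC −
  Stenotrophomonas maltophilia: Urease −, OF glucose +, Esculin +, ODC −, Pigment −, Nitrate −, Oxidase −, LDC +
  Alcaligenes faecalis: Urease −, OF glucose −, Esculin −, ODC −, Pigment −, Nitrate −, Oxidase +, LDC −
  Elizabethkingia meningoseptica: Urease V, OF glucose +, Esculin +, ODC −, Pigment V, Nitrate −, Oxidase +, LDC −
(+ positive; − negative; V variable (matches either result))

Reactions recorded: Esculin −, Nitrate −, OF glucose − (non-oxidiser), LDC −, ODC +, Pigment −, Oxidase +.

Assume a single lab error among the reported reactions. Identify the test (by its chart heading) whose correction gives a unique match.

As reported, no row in the chart matches all 7 reactions.
Reversing ODC (to −) → unique match: Alcaligenes faecalis.
Reversing Oxidase → still no organism matches.
Reversing Pigment → still no organism matches.
Reversing OF glucose → still no organism matches.
Reversing Nitrate → still no organism matches.
Reversing LDC → still no organism matches.
Reversing Esculin → still no organism matches.

ODC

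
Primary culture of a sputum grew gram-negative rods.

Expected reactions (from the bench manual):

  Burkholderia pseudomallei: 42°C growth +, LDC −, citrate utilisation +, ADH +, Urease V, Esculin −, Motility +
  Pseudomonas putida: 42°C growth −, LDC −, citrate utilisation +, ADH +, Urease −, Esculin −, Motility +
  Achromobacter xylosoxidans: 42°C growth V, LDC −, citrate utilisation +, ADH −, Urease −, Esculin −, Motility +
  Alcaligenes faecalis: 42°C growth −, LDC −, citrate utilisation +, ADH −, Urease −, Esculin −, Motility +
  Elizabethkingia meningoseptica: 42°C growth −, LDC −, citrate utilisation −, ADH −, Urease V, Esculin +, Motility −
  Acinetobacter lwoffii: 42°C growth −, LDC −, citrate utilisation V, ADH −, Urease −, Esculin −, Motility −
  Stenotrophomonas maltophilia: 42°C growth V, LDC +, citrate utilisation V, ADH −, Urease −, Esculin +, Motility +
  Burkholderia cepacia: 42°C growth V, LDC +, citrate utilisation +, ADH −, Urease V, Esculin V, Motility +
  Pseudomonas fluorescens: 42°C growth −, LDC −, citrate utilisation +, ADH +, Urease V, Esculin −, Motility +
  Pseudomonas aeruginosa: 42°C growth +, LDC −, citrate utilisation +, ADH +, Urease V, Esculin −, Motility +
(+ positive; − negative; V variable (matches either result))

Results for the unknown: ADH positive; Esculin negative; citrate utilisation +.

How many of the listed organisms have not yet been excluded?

4

ADH +: excludes 6 organisms — 4 left.
citrate utilisation +: all 4 remaining candidates are consistent.
Esculin −: all 4 remaining candidates are consistent.
Still consistent: Burkholderia pseudomallei, Pseudomonas aeruginosa, Pseudomonas fluorescens, Pseudomonas putida.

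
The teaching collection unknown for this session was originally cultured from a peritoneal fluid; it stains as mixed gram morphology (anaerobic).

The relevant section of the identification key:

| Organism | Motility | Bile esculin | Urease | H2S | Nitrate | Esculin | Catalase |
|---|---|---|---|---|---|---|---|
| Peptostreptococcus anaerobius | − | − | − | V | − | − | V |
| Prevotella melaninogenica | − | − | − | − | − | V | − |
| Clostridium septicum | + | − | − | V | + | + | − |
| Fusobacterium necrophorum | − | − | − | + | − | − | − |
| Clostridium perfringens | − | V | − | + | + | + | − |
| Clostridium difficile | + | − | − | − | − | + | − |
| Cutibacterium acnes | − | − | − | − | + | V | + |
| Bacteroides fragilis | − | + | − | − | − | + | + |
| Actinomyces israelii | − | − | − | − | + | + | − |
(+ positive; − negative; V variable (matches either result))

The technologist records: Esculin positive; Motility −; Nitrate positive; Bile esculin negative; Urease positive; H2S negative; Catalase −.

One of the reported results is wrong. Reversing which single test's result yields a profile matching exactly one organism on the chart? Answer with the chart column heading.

Urease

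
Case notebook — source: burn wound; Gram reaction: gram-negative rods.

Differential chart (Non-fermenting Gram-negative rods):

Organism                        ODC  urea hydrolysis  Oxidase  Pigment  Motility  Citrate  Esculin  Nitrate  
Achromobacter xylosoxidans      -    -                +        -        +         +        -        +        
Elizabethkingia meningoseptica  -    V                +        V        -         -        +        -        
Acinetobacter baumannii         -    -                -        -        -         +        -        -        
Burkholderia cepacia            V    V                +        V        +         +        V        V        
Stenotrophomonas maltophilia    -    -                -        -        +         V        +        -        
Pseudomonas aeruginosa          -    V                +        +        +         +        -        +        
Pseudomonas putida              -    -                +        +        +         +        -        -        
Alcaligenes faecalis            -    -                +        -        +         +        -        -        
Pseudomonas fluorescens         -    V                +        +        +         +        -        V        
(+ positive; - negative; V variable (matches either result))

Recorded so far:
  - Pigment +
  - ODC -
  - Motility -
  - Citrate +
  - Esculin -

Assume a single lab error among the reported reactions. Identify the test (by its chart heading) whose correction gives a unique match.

Pigment

As reported, no row in the chart matches all 5 reactions.
Reversing Pigment (to -) → unique match: Acinetobacter baumannii.
Reversing Motility → 4 organisms match (not unique).
Reversing Esculin → still no organism matches.
Reversing ODC → still no organism matches.
Reversing Citrate → still no organism matches.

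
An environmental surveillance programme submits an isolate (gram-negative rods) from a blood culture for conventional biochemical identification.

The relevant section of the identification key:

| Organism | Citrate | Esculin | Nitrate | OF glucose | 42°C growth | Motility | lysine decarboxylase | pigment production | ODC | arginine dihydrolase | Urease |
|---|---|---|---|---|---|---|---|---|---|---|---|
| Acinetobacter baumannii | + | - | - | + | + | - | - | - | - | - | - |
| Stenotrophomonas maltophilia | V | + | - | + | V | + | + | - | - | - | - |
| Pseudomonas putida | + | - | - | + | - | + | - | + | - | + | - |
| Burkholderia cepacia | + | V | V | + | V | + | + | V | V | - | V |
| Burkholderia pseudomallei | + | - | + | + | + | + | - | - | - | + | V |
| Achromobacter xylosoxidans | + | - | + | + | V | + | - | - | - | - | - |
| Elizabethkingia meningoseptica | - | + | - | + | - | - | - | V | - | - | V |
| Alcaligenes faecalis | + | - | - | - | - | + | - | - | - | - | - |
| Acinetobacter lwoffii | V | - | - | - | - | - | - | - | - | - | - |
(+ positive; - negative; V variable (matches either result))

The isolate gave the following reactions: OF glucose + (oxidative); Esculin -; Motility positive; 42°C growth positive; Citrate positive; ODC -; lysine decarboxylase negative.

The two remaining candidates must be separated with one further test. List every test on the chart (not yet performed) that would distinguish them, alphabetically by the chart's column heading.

arginine dihydrolase

Esculin -: excludes Stenotrophomonas maltophilia, Elizabethkingia meningoseptica — 7 left.
42°C growth +: excludes Pseudomonas putida, Alcaligenes faecalis, Acinetobacter lwoffii — 4 left.
Citrate +: all 4 remaining candidates are consistent.
lysine decarboxylase -: excludes Burkholderia cepacia — 3 left.
OF glucose +: all 3 remaining candidates are consistent.
ODC -: all 3 remaining candidates are consistent.
Motility +: excludes Acinetobacter baumannii — 2 left.
Two candidates remain: Achromobacter xylosoxidans and Burkholderia pseudomallei.
  Nitrate: + vs + — same for both, does not separate.
  pigment production: - vs - — same for both, does not separate.
  arginine dihydrolase: Achromobacter xylosoxidans -, Burkholderia pseudomallei + — discriminates.
  Urease: - vs V — variable for at least one, does not separate.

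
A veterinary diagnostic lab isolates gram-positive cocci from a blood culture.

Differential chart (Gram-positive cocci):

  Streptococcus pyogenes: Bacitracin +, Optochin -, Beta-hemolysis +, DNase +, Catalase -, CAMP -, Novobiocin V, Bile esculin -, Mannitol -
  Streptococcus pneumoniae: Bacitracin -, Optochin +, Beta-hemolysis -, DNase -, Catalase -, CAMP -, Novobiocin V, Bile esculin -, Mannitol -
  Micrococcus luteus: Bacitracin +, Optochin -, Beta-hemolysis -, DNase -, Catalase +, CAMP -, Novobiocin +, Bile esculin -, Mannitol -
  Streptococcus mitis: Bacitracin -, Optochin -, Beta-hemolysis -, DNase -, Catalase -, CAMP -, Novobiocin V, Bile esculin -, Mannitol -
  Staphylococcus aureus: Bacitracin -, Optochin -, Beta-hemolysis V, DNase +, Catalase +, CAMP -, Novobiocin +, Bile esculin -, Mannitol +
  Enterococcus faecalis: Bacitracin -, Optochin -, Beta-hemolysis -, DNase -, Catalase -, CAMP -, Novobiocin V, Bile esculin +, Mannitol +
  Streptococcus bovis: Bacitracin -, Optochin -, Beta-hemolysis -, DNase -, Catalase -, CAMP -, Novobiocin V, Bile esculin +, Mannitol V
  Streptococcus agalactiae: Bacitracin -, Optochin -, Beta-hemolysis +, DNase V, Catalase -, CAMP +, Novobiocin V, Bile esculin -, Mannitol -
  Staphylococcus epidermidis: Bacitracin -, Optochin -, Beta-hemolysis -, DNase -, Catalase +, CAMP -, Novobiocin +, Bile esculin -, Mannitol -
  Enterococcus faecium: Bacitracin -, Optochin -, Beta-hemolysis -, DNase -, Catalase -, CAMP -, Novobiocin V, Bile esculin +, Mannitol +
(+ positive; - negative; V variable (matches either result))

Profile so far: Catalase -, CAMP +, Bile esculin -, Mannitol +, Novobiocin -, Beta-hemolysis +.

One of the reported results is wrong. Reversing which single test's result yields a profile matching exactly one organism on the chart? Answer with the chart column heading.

As reported, no row in the chart matches all 6 reactions.
Reversing CAMP → still no organism matches.
Reversing Catalase → still no organism matches.
Reversing Bile esculin → still no organism matches.
Reversing Mannitol (to -) → unique match: Streptococcus agalactiae.
Reversing Beta-hemolysis → still no organism matches.
Reversing Novobiocin → still no organism matches.

Mannitol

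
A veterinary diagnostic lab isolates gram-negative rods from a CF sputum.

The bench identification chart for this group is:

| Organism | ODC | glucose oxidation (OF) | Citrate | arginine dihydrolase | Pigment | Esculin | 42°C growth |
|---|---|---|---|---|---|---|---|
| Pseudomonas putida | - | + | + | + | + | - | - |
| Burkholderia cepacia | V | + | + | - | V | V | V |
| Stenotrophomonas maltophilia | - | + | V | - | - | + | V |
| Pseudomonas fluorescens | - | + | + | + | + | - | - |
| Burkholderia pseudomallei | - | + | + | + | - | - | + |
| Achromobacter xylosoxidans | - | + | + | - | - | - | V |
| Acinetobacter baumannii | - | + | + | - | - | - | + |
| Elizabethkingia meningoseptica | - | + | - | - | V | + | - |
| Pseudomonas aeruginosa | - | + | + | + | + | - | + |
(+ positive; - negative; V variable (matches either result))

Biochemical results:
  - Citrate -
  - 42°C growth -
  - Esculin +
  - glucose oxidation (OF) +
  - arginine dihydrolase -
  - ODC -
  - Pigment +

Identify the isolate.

Citrate -: excludes 7 organisms — 2 left.
Pigment +: excludes Stenotrophomonas maltophilia — 1 left.
Esculin +: the one remaining candidate is consistent.
42°C growth -: the one remaining candidate is consistent.
arginine dihydrolase -: the one remaining candidate is consistent.
ODC -: the one remaining candidate is consistent.
glucose oxidation (OF) +: the one remaining candidate is consistent.

Elizabethkingia meningoseptica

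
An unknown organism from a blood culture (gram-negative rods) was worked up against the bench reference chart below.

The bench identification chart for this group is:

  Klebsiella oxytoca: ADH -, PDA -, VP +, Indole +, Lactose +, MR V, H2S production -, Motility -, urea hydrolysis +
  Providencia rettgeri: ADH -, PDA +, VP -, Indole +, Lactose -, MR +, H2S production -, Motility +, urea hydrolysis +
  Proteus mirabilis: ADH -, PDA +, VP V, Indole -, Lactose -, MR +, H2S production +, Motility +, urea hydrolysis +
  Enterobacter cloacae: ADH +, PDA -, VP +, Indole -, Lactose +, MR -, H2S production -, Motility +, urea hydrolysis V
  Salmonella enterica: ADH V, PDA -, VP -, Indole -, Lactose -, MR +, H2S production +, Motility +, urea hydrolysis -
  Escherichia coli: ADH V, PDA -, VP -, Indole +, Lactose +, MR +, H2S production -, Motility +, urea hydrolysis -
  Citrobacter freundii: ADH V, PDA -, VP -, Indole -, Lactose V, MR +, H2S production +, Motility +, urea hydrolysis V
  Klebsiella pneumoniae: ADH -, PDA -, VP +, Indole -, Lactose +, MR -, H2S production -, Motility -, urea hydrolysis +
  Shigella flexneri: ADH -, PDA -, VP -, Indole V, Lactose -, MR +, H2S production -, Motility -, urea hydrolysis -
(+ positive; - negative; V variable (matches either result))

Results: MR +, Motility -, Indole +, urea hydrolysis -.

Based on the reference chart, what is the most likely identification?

Shigella flexneri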